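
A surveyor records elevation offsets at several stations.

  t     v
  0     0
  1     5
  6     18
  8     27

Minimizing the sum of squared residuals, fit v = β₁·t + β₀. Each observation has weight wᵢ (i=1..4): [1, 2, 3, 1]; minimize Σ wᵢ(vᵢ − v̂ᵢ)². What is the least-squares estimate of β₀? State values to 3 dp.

β₀ = 1.000

The normal equations are: 174·β₁ + 28·β₀ = 550;  28·β₁ + 7·β₀ = 91.
Eliminating β₀: 7·(row 1) − 28·(row 2) gives 434·β₁ = 7·550 − 28·91 = 1302, so β₁ = 3.
Then β₀ = (91 − 28·3)/7 = 1.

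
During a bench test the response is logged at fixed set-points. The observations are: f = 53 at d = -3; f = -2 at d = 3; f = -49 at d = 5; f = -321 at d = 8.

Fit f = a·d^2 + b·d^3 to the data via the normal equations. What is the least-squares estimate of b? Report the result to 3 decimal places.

b = -0.995

The normal system XᵀX·[a, b]ᵀ = Xᵀf is [[4883, 35893]; [35893, 279227]]·[a, b]ᵀ = [-21310, -171962]ᵀ.
Determinant 4883·279227 − 35893² = 75157992.
a = ((-21310)·279227 − 35893·(-171962))/75157992 = 711233/240891; b = (4883·(-171962) − 35893·(-21310))/75157992 = -3117109/3131583.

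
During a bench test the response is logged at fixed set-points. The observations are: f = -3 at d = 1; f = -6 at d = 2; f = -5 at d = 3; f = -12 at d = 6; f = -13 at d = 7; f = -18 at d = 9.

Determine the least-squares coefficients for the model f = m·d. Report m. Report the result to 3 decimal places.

Normal-equation sums: Σd·d = 180.
Moment sums: Σd·f = -355.
AᵀA·[m]ᵀ = Aᵀf becomes [[180]]·[m]ᵀ = [-355]ᵀ.
m = (-355)/180 = -1.97222.

m = -1.972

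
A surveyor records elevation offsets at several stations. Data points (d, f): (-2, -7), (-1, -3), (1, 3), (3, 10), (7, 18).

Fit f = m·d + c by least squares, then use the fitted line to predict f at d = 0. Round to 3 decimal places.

f̂ = -0.250

The normal equations are: 64·m + 8·c = 176;  8·m + 5·c = 21.
Eliminating c: 5·(row 1) − 8·(row 2) gives 256·m = 5·176 − 8·21 = 712, so m = 89/32.
Then c = (21 − 8·(89/32))/5 = -1/4.
At d = 0: f̂ = (89/32)·(0) + (-1/4)·(1) = -1/4.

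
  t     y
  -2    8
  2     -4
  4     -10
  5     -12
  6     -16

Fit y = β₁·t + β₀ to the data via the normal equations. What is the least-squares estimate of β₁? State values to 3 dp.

Normal-equation sums: Σt·t = 85, Σt = 15, Σ1 = 5.
And Σt·y = -220, Σy = -34.
Normal equations: [[85, 15]; [15, 5]]·[β₁, β₀]ᵀ = [-220, -34]ᵀ.
Eliminating β₀: 5·(row 1) − 15·(row 2) gives 200·β₁ = 5·(-220) − 15·(-34) = -590, so β₁ = -59/20.
Then β₀ = ((-34) − 15·(-59/20))/5 = 41/20.

β₁ = -2.950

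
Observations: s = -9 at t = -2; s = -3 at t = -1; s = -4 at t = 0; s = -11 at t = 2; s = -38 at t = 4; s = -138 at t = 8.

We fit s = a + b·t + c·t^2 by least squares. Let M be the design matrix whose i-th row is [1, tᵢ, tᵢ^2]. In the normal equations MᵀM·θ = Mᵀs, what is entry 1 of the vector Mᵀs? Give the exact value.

Entry 1 ↔ basis 1, so (Mᵀs)_{1} = Σᵢ sᵢ = (1)·(-9) + (1)·(-3) + (1)·(-4) + (1)·(-11) + (1)·(-38) + (1)·(-138) = -203.

-203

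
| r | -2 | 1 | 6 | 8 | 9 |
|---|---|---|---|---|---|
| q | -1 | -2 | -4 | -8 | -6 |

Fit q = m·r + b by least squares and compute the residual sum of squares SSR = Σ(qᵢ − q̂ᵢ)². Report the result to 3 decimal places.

SSR = 5.220

The normal system XᵀX·[m, b]ᵀ = Xᵀq is [[186, 22]; [22, 5]]·[m, b]ᵀ = [-142, -21]ᵀ.
det = 186·5 − 22² = 446.
m = ((-142)·5 − 22·(-21))/446 = -124/223; b = (186·(-21) − 22·(-142))/446 = -391/223.
Residuals: -80/223, 69/223, 243/223, -401/223, 169/223; SSR = 1164/223.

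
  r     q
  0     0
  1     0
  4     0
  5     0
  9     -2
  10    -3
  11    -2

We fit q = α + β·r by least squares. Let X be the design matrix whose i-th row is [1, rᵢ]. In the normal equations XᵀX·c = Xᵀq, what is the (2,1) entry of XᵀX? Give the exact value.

40

Row 2 ↔ basis r, column 1 ↔ basis 1, so (XᵀX)_{2,1} = Σᵢ r = (0)·(1) + (1)·(1) + (4)·(1) + (5)·(1) + (9)·(1) + (10)·(1) + (11)·(1) = 40.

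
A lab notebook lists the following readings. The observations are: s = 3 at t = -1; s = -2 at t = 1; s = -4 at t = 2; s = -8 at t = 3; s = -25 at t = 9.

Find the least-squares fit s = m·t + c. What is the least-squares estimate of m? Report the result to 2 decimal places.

Normal-equation sums: Σt·t = 96, Σt = 14, Σ1 = 5.
For Mᵀs: Σt·s = -262, Σs = -36.
Δ = 96·5 − 14² = 284.
m = ((-262)·5 − 14·(-36))/284 = -403/142; c = (96·(-36) − 14·(-262))/284 = 53/71.

m = -2.84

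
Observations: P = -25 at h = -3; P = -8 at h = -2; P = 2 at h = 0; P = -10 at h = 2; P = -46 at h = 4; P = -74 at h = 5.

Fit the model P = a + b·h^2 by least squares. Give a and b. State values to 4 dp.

a = 2.7615, b = -3.0615

Normal-equation sums: Σ1 = 6, Σh^2 = 58, Σh^2·h^2 = 994.
Right-hand side: ΣP = -161, Σh^2·P = -2883.
So MᵀM·[a, b]ᵀ = MᵀP: [[6, 58]; [58, 994]]·[a, b]ᵀ = [-161, -2883]ᵀ.
Δ = 6·994 − 58² = 2600.
a = ((-161)·994 − 58·(-2883))/2600 = 359/130; b = (6·(-2883) − 58·(-161))/2600 = -199/65.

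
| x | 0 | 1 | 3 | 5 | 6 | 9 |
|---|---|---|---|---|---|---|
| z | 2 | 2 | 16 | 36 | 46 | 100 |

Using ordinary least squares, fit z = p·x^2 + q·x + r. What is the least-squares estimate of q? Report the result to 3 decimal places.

q = 1.387

Forming AᵀA = [[8564, 1098, 152]; [1098, 152, 24]; [152, 24, 6]] and Aᵀz = [10802, 1406, 202]ᵀ gives AᵀA·[p, q, r]ᵀ = Aᵀz.
Row-reducing yields p = 2713/2555, q = 709/511, r = 3109/2555.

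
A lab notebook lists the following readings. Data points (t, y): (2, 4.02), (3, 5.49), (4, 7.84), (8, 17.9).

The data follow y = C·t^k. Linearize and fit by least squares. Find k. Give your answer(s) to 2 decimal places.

k = 1.10

With ln yᵢ as the transformed response and ln tᵢ as the regressor:
AᵀA = [[7.9333, 5.2575]; [5.2575, 4]], rhs = [11.6887, 8.0382]ᵀ  (here Σln t = 5.2575, Σ(ln t)² = 7.9333, Σln y = 8.0382, Σln t·ln y = 11.6887).
Slope k = (n·Σln t·ln y − Σln t·Σln y)/(n·Σ(ln t)² − (Σln t)²) = (4·11.6887 − 5.2575·8.0382)/4.0919 = 1.09821; ln C = (Σln y − k·Σln t)/n = 0.56611.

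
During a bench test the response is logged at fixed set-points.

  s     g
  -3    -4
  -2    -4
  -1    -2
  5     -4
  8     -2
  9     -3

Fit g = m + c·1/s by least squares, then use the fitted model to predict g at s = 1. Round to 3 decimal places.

ĝ = -3.697

With design matrix A, AᵀA = [[6, -503/360]; [-503/360, 185209/129600]] and Aᵀg = [-19, 79/20]ᵀ.
Eliminating c: (185209/129600)·(row 1) − (-503/360)·(row 2) gives (171649/25920)·m = (185209/129600)·(-19) − (-503/360)·(79/20) = -560741/25920, so m = -560741/171649.
Then c = ((79/20) − (-503/360)·(-560741/171649))/(185209/129600) = -73800/171649.
At s = 1: ĝ = (-560741/171649)·(1) + (-73800/171649)·(1) = -634541/171649.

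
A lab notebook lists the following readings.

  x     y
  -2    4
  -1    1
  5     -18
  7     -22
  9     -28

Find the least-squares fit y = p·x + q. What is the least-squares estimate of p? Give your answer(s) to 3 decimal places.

With design matrix A, AᵀA = [[160, 18]; [18, 5]] and Aᵀy = [-505, -63]ᵀ.
Eliminating q: 5·(row 1) − 18·(row 2) gives 476·p = 5·(-505) − 18·(-63) = -1391, so p = -1391/476.
Then q = ((-63) − 18·(-1391/476))/5 = -495/238.

p = -2.922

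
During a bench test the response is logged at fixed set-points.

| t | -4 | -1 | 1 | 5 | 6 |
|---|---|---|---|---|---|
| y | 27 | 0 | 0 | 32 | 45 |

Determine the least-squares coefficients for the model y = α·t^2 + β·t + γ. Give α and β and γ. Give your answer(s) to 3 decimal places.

Setting ∂/∂α … = 0 gives: 2179·α + 277·β + 79·γ = 2852;  277·α + 79·β + 7·γ = 322;  79·α + 7·β + 5·γ = 104.
(Σt^2·t^2 = 2179, Σt^2·t = 277, Σt^2 = 79, Σt·t = 79, Σt = 7, Σ1 = 5, Σt^2·y = 2852, Σt·y = 322, Σy = 104.)
Solving the 3×3 system (Gaussian elimination) gives α = 6170/4173, β = -323/321, γ = -1603/1391.

α = 1.479, β = -1.006, γ = -1.152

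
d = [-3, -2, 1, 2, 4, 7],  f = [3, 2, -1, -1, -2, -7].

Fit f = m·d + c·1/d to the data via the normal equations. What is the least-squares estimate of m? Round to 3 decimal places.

Setting ∂/∂m … = 0 gives: 83·m + 6·c = -73;  6·m + (11953/7056)·c = -5.
(Σd·d = 83, Σd·1/d = 6, Σ1/d·1/d = 11953/7056, Σd·f = -73, Σ1/d·f = -5.)
Eliminating c: (11953/7056)·(row 1) − 6·(row 2) gives (738083/7056)·m = (11953/7056)·(-73) − 6·(-5) = -660889/7056, so m = -660889/738083.
Then c = ((-5) − 6·(-660889/738083))/(11953/7056) = 162288/738083.

m = -0.895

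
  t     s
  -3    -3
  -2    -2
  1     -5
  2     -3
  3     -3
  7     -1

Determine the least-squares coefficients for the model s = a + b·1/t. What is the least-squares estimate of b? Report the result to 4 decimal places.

b = -1.5770

Compute the Gram sums: Σ1 = 6, Σ1/t = 8/7, Σ1/t·1/t = 1537/882.
Moment sums: Σs = -17, Σ1/t·s = -79/14.
Δ = 6·(1537/882) − (8/7)² = 1345/147.
a = ((-17)·(1537/882) − (8/7)·(-79/14))/(1345/147) = -20441/8070; b = (6·(-79/14) − (8/7)·(-17))/(1345/147) = -2121/1345.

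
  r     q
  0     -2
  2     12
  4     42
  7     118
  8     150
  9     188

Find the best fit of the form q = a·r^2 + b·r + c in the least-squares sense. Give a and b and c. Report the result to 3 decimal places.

a = 2.011, b = 2.991, c = -2.022

Compute the Gram sums: Σr^2·r^2 = 13330, Σr^2·r = 1656, Σr^2 = 214, Σr·r = 214, Σr = 30, Σ1 = 6.
Moment sums: Σr^2·q = 31330, Σr·q = 3910, Σq = 508.
So XᵀX·[a, b, c]ᵀ = Xᵀq: [[13330, 1656, 214]; [1656, 214, 30]; [214, 30, 6]]·[a, b, c]ᵀ = [31330, 3910, 508]ᵀ.
Solving the 3×3 system (Gaussian elimination) gives a = 32029/15925, b = 47629/15925, c = -32196/15925.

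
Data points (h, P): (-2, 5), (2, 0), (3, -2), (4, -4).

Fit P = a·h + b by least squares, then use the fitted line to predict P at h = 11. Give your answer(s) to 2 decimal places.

The normal system MᵀM·[a, b]ᵀ = MᵀP is [[33, 7]; [7, 4]]·[a, b]ᵀ = [-32, -1]ᵀ.
Determinant 33·4 − 7² = 83.
a = ((-32)·4 − 7·(-1))/83 = -121/83; b = (33·(-1) − 7·(-32))/83 = 191/83.
At h = 11: P̂ = (-121/83)·(11) + (191/83)·(1) = -1140/83.

P̂ = -13.73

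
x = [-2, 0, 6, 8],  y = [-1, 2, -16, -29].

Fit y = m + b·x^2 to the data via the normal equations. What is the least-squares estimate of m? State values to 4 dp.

Sums needed: Σ1 = 4, Σx^2 = 104, Σx^2·x^2 = 5408.
Right-hand side: Σy = -44, Σx^2·y = -2436.
MᵀM·[m, b]ᵀ = Mᵀy becomes [[4, 104]; [104, 5408]]·[m, b]ᵀ = [-44, -2436]ᵀ.
Eliminating b: 5408·(row 1) − 104·(row 2) gives 10816·m = 5408·(-44) − 104·(-2436) = 15392, so m = 37/26.
Then b = ((-2436) − 104·(37/26))/5408 = -323/676.

m = 1.4231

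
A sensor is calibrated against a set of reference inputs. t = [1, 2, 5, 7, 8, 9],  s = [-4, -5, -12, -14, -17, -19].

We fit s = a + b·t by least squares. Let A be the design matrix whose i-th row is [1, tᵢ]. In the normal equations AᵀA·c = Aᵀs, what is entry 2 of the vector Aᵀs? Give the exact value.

Entry 2 ↔ basis t, so (Aᵀs)_{2} = Σᵢ (t)·sᵢ = (1)·(-4) + (2)·(-5) + (5)·(-12) + (7)·(-14) + (8)·(-17) + (9)·(-19) = -479.

-479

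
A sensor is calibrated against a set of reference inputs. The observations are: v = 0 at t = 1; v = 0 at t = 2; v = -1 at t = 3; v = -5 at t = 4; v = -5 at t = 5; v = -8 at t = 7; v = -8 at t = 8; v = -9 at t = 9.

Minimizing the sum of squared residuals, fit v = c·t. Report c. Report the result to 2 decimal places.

c = -1.00

Forming XᵀX = [[249]] and Xᵀv = [-249]ᵀ gives XᵀX·[c]ᵀ = Xᵀv.
c = (-249)/249 = -1.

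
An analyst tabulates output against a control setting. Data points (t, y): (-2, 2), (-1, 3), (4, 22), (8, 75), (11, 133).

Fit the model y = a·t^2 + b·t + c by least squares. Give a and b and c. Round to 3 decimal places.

Normal-equation sums: Σt^2·t^2 = 19010, Σt^2·t = 1898, Σt^2 = 206, Σt·t = 206, Σt = 20, Σ1 = 5.
Right-hand side: Σt^2·y = 21256, Σt·y = 2144, Σy = 235.
Row-reducing yields a = 68845/71832, b = 33191/23944, c = 70699/35916.

a = 0.958, b = 1.386, c = 1.968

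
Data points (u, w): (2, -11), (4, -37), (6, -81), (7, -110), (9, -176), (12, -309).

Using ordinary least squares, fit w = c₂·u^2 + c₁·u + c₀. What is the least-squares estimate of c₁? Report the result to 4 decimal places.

The normal equations are: 31266·c₂ + 3088·c₁ + 330·c₀ = -67694;  3088·c₂ + 330·c₁ + 40·c₀ = -6718;  330·c₂ + 40·c₁ + 6·c₀ = -724.
Inverting the 3×3 Gram matrix, [c₂, c₁, c₀]ᵀ = [-64387/31602, -6827/5267, 1057/31602]ᵀ.

c₁ = -1.2962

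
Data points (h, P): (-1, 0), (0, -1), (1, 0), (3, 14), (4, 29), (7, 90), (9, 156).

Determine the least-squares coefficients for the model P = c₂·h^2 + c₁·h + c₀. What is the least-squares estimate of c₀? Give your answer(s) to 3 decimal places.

c₀ = -1.736

MᵀM·[c₂, c₁, c₀]ᵀ = MᵀP reads: 9301·c₂ + 1163·c₁ + 157·c₀ = 17636;  1163·c₂ + 157·c₁ + 23·c₀ = 2192;  157·c₂ + 23·c₁ + 7·c₀ = 288.
(Σh^2·h^2 = 9301, Σh^2·h = 1163, Σh^2 = 157, Σh·h = 157, Σh = 23, Σ1 = 7, Σh^2·P = 17636, Σh·P = 2192, ΣP = 288.)
Solving the 3×3 system (Gaussian elimination) gives c₂ = 2021/1008, c₁ = -641/1008, c₀ = -125/72.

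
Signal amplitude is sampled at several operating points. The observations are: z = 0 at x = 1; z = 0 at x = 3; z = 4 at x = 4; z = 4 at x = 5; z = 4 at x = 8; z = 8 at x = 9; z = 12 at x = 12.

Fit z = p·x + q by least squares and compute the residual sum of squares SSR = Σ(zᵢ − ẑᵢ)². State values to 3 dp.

Sums needed: Σx·x = 340, Σx = 42, Σ1 = 7.
For Aᵀz: Σx·z = 284, Σz = 32.
Normal equations: [[340, 42]; [42, 7]]·[p, q]ᵀ = [284, 32]ᵀ.
Δ = 340·7 − 42² = 616.
p = (284·7 − 42·32)/616 = 23/22; q = (340·32 − 42·284)/616 = -131/77.
Residuals: 101/154, -221/154, 117/77, 73/154, -205/77, 45/154, 89/77; SSR = 1042/77.

SSR = 13.532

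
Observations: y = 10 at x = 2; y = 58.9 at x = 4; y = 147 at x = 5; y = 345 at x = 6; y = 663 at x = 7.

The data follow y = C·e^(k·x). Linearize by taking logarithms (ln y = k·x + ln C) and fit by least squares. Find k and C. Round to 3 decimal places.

k = 0.851, C = 1.929

Linearized form: ln y = k·x + ln C. From the 5 transformed points,
AᵀA = [[130.0000, 24.0000]; [24.0000, 5]], rhs = [126.3994, 23.7092]ᵀ  (here Σx = 24.0000, Σ(x)² = 130.0000, Σln y = 23.7092, Σx·ln y = 126.3994).
Solving (det = 74.0000): k = 0.85104, ln C = 0.65686, so C = exp(0.65686) = 1.92873.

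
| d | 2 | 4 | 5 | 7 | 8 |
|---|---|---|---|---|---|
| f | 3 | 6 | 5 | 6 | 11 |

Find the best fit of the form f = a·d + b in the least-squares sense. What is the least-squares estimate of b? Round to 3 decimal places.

The normal equations are: 158·a + 26·b = 185;  26·a + 5·b = 31.
Eliminating b: 5·(row 1) − 26·(row 2) gives 114·a = 5·185 − 26·31 = 119, so a = 119/114.
Then b = (31 − 26·(119/114))/5 = 44/57.

b = 0.772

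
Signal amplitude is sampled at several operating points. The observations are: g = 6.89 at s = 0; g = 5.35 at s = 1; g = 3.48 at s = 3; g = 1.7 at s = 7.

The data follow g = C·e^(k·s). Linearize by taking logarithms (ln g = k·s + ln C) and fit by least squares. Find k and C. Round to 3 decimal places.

Taking logs, ln g = k·s + ln C, so regress ln g on s.
Over the data: Σs = 11.0000, Σ(s)² = 59.0000, Σln g = 5.3848, Σs·ln g = 9.1326.
Normal system: [[59.0000, 11.0000]; [11.0000, 4]]·[k, ln C]ᵀ = [9.1326, 5.3848]ᵀ.
Δ = 59.0000·4 − (11.0000)² = 115.0000; k = (9.1326·4 − 11.0000·5.3848)/115.0000 = -0.19742, ln C = (59.0000·5.3848 − 11.0000·9.1326)/115.0000 = 1.88910, so C = exp(1.88910) = 6.61341.

k = -0.197, C = 6.613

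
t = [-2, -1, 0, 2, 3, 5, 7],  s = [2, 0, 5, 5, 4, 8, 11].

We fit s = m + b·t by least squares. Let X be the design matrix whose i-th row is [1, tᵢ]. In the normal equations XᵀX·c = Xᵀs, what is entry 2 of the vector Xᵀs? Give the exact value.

Entry 2 ↔ basis t, so (Xᵀs)_{2} = Σᵢ (t)·sᵢ = (-2)·(2) + (-1)·(0) + (0)·(5) + (2)·(5) + (3)·(4) + (5)·(8) + (7)·(11) = 135.

135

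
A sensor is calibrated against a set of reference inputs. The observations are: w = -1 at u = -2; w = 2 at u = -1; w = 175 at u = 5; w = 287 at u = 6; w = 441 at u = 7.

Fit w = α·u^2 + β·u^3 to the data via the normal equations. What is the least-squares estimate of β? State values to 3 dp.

Compute the Gram sums: Σu^2·u^2 = 4339, Σu^2·u^3 = 27675, Σu^3·u^3 = 179995.
Moment sums: Σu^2·w = 36314, Σu^3·w = 235136.
Normal equations: [[4339, 27675]; [27675, 179995]]·[α, β]ᵀ = [36314, 235136]ᵀ.
Δ = 4339·179995 − 27675² = 15092680.
α = (36314·179995 − 27675·235136)/15092680 = 2894963/1509268; β = (4339·235136 − 27675·36314)/15092680 = 7632577/7546340.

β = 1.011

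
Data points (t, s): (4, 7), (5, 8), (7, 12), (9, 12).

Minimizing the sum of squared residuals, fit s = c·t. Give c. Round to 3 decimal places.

c = 1.520

Sums needed: Σt·t = 171.
And Σt·s = 260.
So MᵀM·[c]ᵀ = Mᵀs: [[171]]·[c]ᵀ = [260]ᵀ.
c = 260/171 = 1.52047.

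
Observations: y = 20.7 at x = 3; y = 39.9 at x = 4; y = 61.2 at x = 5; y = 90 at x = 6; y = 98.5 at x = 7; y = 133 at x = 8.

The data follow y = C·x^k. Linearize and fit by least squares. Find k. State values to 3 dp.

k = 1.857

Taking logs, ln y = k·ln x + ln C, so regress ln y on ln x.
Σln x = 9.9115, Σ(ln x)² = 17.0401, Σln y = 24.8109, Σln x·ln y = 42.2244.
Equations: 17.0401·k + 9.9115·ln C = 42.2244;  9.9115·k + 6·ln C = 24.8109.
Δ = 17.0401·6 − (9.9115)² = 4.0036; k = (42.2244·6 − 9.9115·24.8109)/4.0036 = 1.85698, ln C = (17.0401·24.8109 − 9.9115·42.2244)/4.0036 = 1.06759.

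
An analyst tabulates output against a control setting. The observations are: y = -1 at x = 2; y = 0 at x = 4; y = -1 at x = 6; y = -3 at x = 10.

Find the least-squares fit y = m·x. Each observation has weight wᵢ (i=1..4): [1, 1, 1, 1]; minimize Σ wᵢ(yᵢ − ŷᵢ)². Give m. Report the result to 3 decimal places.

The normal system MᵀWM·[m]ᵀ = MᵀWy is [[156]]·[m]ᵀ = [-38]ᵀ.
m = (-38)/156 = -0.24359.

m = -0.244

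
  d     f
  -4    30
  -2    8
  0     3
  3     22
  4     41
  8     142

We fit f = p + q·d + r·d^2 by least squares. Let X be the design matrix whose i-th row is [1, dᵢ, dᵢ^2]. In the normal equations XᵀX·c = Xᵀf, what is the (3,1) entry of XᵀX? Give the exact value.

Row 3 ↔ basis d^2, column 1 ↔ basis 1, so (XᵀX)_{3,1} = Σᵢ d^2 = (16)·(1) + (4)·(1) + (0)·(1) + (9)·(1) + (16)·(1) + (64)·(1) = 109.

109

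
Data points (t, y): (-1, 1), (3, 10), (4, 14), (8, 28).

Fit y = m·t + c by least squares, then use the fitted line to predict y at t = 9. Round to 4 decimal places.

ŷ = 29.8171

Sums needed: Σt·t = 90, Σt = 14, Σ1 = 4.
Right-hand side: Σt·y = 309, Σy = 53.
Δ = 90·4 − 14² = 164.
m = (309·4 − 14·53)/164 = 247/82; c = (90·53 − 14·309)/164 = 111/41.
At t = 9: ŷ = (247/82)·(9) + (111/41)·(1) = 2445/82.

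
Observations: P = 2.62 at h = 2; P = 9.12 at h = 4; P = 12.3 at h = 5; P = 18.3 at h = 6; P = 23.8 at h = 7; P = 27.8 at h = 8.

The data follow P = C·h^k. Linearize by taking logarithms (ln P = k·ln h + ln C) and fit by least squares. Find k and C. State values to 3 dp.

Taking logs, ln P = k·ln h + ln C, so regress ln P on ln h.
Σln h = 9.5060, Σ(ln h)² = 16.3136, Σln P = 15.0849, Σln h·ln P = 26.0616.
Equations: 16.3136·k + 9.5060·ln C = 26.0616;  9.5060·k + 6·ln C = 15.0849.
Δ = 16.3136·6 − (9.5060)² = 7.5177; k = (26.0616·6 − 9.5060·15.0849)/7.5177 = 1.72568, ln C = (16.3136·15.0849 − 9.5060·26.0616)/7.5177 = -0.21990, so C = exp(-0.21990) = 0.80260.

k = 1.726, C = 0.803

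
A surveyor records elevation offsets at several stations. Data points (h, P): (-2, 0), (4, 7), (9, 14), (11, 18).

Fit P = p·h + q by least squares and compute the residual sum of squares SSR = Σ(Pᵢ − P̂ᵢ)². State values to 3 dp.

SSR = 1.559

Normal-equation sums: Σh·h = 222, Σh = 22, Σ1 = 4.
For MᵀP: Σh·P = 352, ΣP = 39.
Δ = 222·4 − 22² = 404.
p = (352·4 − 22·39)/404 = 275/202; q = (222·39 − 22·352)/404 = 457/202.
Residuals: 93/202, -143/202, -52/101, 77/101; SSR = 315/202.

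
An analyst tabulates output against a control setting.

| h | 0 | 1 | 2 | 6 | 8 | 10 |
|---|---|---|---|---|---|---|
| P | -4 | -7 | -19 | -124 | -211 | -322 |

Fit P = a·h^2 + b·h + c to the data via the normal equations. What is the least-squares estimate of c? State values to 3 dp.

c = -2.926

Sums needed: Σh^2·h^2 = 15409, Σh^2·h = 1737, Σh^2 = 205, Σh·h = 205, Σh = 27, Σ1 = 6.
Right-hand side: Σh^2·P = -50251, Σh·P = -5697, ΣP = -687.
Normal equations: [[15409, 1737, 205]; [1737, 205, 27]; [205, 27, 6]]·[a, b, c]ᵀ = [-50251, -5697, -687]ᵀ.
Row-reducing yields a = -68295/23036, b = -52623/23036, c = -33703/11518.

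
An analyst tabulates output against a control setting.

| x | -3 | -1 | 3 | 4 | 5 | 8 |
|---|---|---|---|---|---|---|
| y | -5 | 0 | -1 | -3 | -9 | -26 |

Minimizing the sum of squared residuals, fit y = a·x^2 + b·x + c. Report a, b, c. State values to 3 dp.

The normal system MᵀM·[a, b, c]ᵀ = Mᵀy is [[5140, 700, 124]; [700, 124, 16]; [124, 16, 6]]·[a, b, c]ᵀ = [-1991, -253, -44]ᵀ.
Solving the 3×3 system (Gaussian elimination) gives a = -1291/2496, b = 1699/2496, c = 641/416.

a = -0.517, b = 0.681, c = 1.541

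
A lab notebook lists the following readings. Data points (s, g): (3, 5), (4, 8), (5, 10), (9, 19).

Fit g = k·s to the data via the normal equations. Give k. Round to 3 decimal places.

The normal system XᵀX·[k]ᵀ = Xᵀg is [[131]]·[k]ᵀ = [268]ᵀ.
Hence k = 268 / 131 ≈ 2.0458.

k = 2.046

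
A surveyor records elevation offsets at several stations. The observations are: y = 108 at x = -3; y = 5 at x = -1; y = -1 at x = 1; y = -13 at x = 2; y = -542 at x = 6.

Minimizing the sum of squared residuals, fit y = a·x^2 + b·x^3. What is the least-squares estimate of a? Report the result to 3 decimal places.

Sums needed: Σx^2·x^2 = 1395, Σx^2·x^3 = 7565, Σx^3·x^3 = 47451.
Right-hand side: Σx^2·y = -18588, Σx^3·y = -120098.
det = 1395·47451 − 7565² = 8964920.
a = ((-18588)·47451 − 7565·(-120098))/8964920 = 13261091/4482460; b = (1395·(-120098) − 7565·(-18588))/8964920 = -2691849/896492.

a = 2.958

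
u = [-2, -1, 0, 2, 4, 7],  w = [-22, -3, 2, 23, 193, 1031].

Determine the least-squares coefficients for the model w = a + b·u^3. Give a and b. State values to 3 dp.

Entries of XᵀX: Σ1 = 6, Σu^3 = 406, Σu^3·u^3 = 121874.
And Σw = 1224, Σu^3·w = 366348.
Eliminating b: 121874·(row 1) − 406·(row 2) gives 566408·a = 121874·1224 − 406·366348 = 436488, so a = 54561/70801.
Then b = (366348 − 406·(54561/70801))/121874 = 212643/70801.

a = 0.771, b = 3.003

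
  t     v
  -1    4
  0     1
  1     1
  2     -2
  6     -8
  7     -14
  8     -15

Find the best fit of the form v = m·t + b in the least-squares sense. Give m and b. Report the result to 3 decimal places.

Normal-equation sums: Σt·t = 155, Σt = 23, Σ1 = 7.
Moment sums: Σt·v = -273, Σv = -33.
Normal equations: [[155, 23]; [23, 7]]·[m, b]ᵀ = [-273, -33]ᵀ.
Eliminating b: 7·(row 1) − 23·(row 2) gives 556·m = 7·(-273) − 23·(-33) = -1152, so m = -288/139.
Then b = ((-33) − 23·(-288/139))/7 = 291/139.

m = -2.072, b = 2.094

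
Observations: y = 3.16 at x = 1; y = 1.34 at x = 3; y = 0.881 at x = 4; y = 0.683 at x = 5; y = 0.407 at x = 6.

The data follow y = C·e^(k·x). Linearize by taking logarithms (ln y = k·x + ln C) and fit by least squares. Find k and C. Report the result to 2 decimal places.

k = -0.40, C = 4.60

Linearized form: ln y = k·x + ln C. From the 5 transformed points,
Σx = 19.0000, Σ(x)² = 87.0000, Σln y = 0.0363, Σx·ln y = -5.7782.
Equations: 87.0000·k + 19.0000·ln C = -5.7782;  19.0000·k + 5·ln C = 0.0363.
Δ = 87.0000·5 − (19.0000)² = 74.0000; k = (-5.7782·5 − 19.0000·0.0363)/74.0000 = -0.39975, ln C = (87.0000·0.0363 − 19.0000·-5.7782)/74.0000 = 1.52631, so C = exp(1.52631) = 4.60116.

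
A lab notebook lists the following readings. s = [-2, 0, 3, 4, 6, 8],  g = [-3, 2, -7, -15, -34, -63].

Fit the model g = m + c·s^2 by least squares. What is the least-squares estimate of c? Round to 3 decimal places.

Normal-equation sums: Σ1 = 6, Σs^2 = 129, Σs^2·s^2 = 5745.
For Mᵀg: Σg = -120, Σs^2·g = -5571.
MᵀM·[m, c]ᵀ = Mᵀg becomes [[6, 129]; [129, 5745]]·[m, c]ᵀ = [-120, -5571]ᵀ.
det = 6·5745 − 129² = 17829.
m = ((-120)·5745 − 129·(-5571))/17829 = 3251/1981; c = (6·(-5571) − 129·(-120))/17829 = -1994/1981.

c = -1.007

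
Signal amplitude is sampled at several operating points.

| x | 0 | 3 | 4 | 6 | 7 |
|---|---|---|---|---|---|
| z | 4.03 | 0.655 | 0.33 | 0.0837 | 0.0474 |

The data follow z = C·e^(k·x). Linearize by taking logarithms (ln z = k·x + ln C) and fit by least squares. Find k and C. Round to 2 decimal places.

Taking logs, ln z = k·x + ln C, so regress ln z on x.
Sums: Σx = 20.0000, Σ(x)² = 110.0000, Σln z = -5.6677, Σx·ln z = -41.9310.
Normal system: [[110.0000, 20.0000]; [20.0000, 5]]·[k, ln C]ᵀ = [-41.9310, -5.6677]ᵀ.
Slope k = (n·Σx·ln z − Σx·Σln z)/(n·Σ(x)² − (Σx)²) = (5·-41.9310 − 20.0000·-5.6677)/150.0000 = -0.64201; ln C = (Σln z − k·Σx)/n = 1.43452, so C = exp(1.43452) = 4.19762.

k = -0.64, C = 4.20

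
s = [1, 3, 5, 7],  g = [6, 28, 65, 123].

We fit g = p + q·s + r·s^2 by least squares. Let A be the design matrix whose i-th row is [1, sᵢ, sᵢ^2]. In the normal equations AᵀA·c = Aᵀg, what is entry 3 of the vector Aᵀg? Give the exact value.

Entry 3 ↔ basis s^2, so (Aᵀg)_{3} = Σᵢ (s^2)·gᵢ = (1)·(6) + (9)·(28) + (25)·(65) + (49)·(123) = 7910.

7910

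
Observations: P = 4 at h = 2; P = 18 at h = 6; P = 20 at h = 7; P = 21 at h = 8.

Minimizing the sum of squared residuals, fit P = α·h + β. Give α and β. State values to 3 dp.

Forming MᵀM = [[153, 23]; [23, 4]] and MᵀP = [424, 63]ᵀ gives MᵀM·[α, β]ᵀ = MᵀP.
Eliminating β: 4·(row 1) − 23·(row 2) gives 83·α = 4·424 − 23·63 = 247, so α = 247/83.
Then β = (63 − 23·(247/83))/4 = -113/83.

α = 2.976, β = -1.361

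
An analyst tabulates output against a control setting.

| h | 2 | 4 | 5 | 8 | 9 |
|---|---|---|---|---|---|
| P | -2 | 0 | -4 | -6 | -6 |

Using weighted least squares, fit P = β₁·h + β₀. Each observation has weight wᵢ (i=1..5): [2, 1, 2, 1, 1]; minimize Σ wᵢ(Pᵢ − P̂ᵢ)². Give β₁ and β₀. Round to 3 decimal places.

β₁ = -0.682, β₀ = -0.019

From the data, Σwᵢ·h·h = 219, Σwᵢ·h = 35, Σwᵢ·1 = 7.
For MᵀWP: Σwᵢ·h·P = -150, Σwᵢ·P = -24.
So MᵀWM·[β₁, β₀]ᵀ = MᵀWP: [[219, 35]; [35, 7]]·[β₁, β₀]ᵀ = [-150, -24]ᵀ.
Eliminating β₀: 7·(row 1) − 35·(row 2) gives 308·β₁ = 7·(-150) − 35·(-24) = -210, so β₁ = -15/22.
Then β₀ = ((-24) − 35·(-15/22))/7 = -3/154.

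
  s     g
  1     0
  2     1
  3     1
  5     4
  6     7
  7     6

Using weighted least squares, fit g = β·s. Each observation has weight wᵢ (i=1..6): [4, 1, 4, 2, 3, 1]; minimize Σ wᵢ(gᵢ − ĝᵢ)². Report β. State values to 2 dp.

β = 0.88

The normal equations are: 251·β = 222.
β = 222/251 = 0.884462.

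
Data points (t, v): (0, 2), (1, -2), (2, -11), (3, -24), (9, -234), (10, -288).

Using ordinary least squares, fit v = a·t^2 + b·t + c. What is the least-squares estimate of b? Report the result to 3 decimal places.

Entries of XᵀX: Σt^2·t^2 = 16659, Σt^2·t = 1765, Σt^2 = 195, Σt·t = 195, Σt = 25, Σ1 = 6.
For Xᵀv: Σt^2·v = -48016, Σt·v = -5082, Σv = -557.
Normal equations: [[16659, 1765, 195]; [1765, 195, 25]; [195, 25, 6]]·[a, b, c]ᵀ = [-48016, -5082, -557]ᵀ.
Inverting the 3×3 Gram matrix, [a, b, c]ᵀ = [-52279/18168, -6773/30280, 7351/4542]ᵀ.

b = -0.224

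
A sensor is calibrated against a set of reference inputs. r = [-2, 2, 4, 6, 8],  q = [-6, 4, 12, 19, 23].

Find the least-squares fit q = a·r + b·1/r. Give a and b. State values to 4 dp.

a = 3.0231, b = -1.7720

Normal-equation sums: Σr·r = 124, Σr·1/r = 5, Σ1/r·1/r = 349/576.
For Mᵀq: Σr·q = 366, Σ1/r·q = 337/24.
Normal equations: [[124, 5]; [5, 349/576]]·[a, b]ᵀ = [366, 337/24]ᵀ.
det = 124·(349/576) − 5² = 7219/144.
a = (366·(349/576) − 5·(337/24))/(7219/144) = 43647/14438; b = (124·(337/24) − 5·366)/(7219/144) = -12792/7219.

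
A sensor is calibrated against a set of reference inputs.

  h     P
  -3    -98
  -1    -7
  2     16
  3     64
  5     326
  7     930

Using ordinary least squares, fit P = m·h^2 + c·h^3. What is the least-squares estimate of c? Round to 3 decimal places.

c = 2.984

Setting ∂/∂m … = 0 gives: 3205·m + 19963·c = 53471;  19963·m + 134797·c = 364249.
(Σh^2·h^2 = 3205, Σh^2·h^3 = 19963, Σh^3·h^3 = 134797, Σh^2·P = 53471, Σh^3·P = 364249.)
det = 3205·134797 − 19963² = 33503016.
m = (53471·134797 − 19963·364249)/33503016 = -7971550/4187877; c = (3205·364249 − 19963·53471)/33503016 = 12497059/4187877.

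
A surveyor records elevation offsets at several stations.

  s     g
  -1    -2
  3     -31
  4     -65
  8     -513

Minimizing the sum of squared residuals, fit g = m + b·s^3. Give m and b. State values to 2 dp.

m = -2.82, b = -1.00

Compute the Gram sums: Σ1 = 4, Σs^3 = 602, Σs^3·s^3 = 266970.
Moment sums: Σg = -611, Σs^3·g = -267651.
So AᵀA·[m, b]ᵀ = Aᵀg: [[4, 602]; [602, 266970]]·[m, b]ᵀ = [-611, -267651]ᵀ.
det = 4·266970 − 602² = 705476.
m = ((-611)·266970 − 602·(-267651))/705476 = -498192/176369; b = (4·(-267651) − 602·(-611))/705476 = -351391/352738.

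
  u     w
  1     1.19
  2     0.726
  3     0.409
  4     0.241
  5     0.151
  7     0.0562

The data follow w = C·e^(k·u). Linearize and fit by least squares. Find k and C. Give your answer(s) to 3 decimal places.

k = -0.511, C = 1.951

Taking logs, ln w = k·u + ln C, so regress ln w on u.
Σu = 22.0000, Σ(u)² = 104.0000, Σln w = -7.2326, Σu·ln w = -38.4447.
Equations: 104.0000·k + 22.0000·ln C = -38.4447;  22.0000·k + 6·ln C = -7.2326.
Slope k = (n·Σu·ln w − Σu·Σln w)/(n·Σ(u)² − (Σu)²) = (6·-38.4447 − 22.0000·-7.2326)/140.0000 = -0.51108; ln C = (Σln w − k·Σu)/n = 0.66854, so C = exp(0.66854) = 1.95139.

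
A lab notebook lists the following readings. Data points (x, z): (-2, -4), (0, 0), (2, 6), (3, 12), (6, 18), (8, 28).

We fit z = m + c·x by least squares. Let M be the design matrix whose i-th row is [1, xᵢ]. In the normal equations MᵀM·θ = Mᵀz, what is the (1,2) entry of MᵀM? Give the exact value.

17

Row 1 ↔ basis 1, column 2 ↔ basis x, so (MᵀM)_{1,2} = Σᵢ x = (1)·(-2) + (1)·(0) + (1)·(2) + (1)·(3) + (1)·(6) + (1)·(8) = 17.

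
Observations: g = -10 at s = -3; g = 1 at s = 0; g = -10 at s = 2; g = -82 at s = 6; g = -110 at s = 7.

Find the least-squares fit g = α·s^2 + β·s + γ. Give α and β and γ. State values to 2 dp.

Compute the Gram sums: Σs^2·s^2 = 3794, Σs^2·s = 540, Σs^2 = 98, Σs·s = 98, Σs = 12, Σ1 = 5.
For Aᵀg: Σs^2·g = -8472, Σs·g = -1252, Σg = -211.
Normal equations: [[3794, 540, 98]; [540, 98, 12]; [98, 12, 5]]·[α, β, γ]ᵀ = [-8472, -1252, -211]ᵀ.
Solving the 3×3 system (Gaussian elimination) gives α = -8275/4173, β = -2838/1391, γ = 6523/4173.

α = -1.98, β = -2.04, γ = 1.56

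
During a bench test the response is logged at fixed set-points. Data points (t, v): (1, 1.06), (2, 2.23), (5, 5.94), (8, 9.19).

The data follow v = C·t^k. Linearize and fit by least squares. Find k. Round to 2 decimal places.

Let Y = ln v. Fitting Y = k·ln t + ln C by least squares:
Over the data: Σln t = 4.3820, Σ(ln t)² = 7.3948, Σln v = 4.8601, Σln t·ln v = 8.0359.
Normal system: [[7.3948, 4.3820]; [4.3820, 4]]·[k, ln C]ᵀ = [8.0359, 4.8601]ᵀ.
Δ = 7.3948·4 − (4.3820)² = 10.3771; k = (8.0359·4 − 4.3820·4.8601)/10.3771 = 1.04523, ln C = (7.3948·4.8601 − 4.3820·8.0359)/10.3771 = 0.06996.

k = 1.05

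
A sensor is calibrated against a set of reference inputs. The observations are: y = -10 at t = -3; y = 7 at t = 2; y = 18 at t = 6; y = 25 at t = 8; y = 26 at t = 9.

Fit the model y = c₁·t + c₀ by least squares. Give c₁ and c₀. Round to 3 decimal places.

c₁ = 3.041, c₀ = -0.181

AᵀA·[c₁, c₀]ᵀ = Aᵀy reads: 194·c₁ + 22·c₀ = 586;  22·c₁ + 5·c₀ = 66.
(Σt·t = 194, Σt = 22, Σ1 = 5, Σt·y = 586, Σy = 66.)
det = 194·5 − 22² = 486.
c₁ = (586·5 − 22·66)/486 = 739/243; c₀ = (194·66 − 22·586)/486 = -44/243.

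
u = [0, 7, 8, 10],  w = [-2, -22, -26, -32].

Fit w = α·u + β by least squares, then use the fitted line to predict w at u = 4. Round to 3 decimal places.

Forming MᵀM = [[213, 25]; [25, 4]] and Mᵀw = [-682, -82]ᵀ gives MᵀM·[α, β]ᵀ = Mᵀw.
det = 213·4 − 25² = 227.
α = ((-682)·4 − 25·(-82))/227 = -678/227; β = (213·(-82) − 25·(-682))/227 = -416/227.
At u = 4: ŵ = (-678/227)·(4) + (-416/227)·(1) = -3128/227.

ŵ = -13.780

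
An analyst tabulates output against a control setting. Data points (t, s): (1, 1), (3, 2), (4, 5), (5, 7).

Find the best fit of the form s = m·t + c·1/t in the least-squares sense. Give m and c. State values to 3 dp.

From the data, Σt·t = 51, Σt·1/t = 4, Σ1/t·1/t = 4369/3600.
And Σt·s = 62, Σ1/t·s = 259/60.
Normal equations: [[51, 4]; [4, 4369/3600]]·[m, c]ᵀ = [62, 259/60]ᵀ.
det = 51·(4369/3600) − 4² = 55073/1200.
m = (62·(4369/3600) − 4·(259/60))/(55073/1200) = 208718/165219; c = (51·(259/60) − 4·62)/(55073/1200) = -33420/55073.

m = 1.263, c = -0.607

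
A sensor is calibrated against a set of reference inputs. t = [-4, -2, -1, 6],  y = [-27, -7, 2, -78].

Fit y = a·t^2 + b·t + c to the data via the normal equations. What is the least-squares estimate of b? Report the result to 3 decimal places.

b = -0.937

The normal equations are: 1569·a + 143·b + 57·c = -3266;  143·a + 57·b + (-1)·c = -348;  57·a + (-1)·b + 4·c = -110.
Inverting the 3×3 Gram matrix, [a, b, c]ᵀ = [-74685/36436, -34141/36436, 13434/9109]ᵀ.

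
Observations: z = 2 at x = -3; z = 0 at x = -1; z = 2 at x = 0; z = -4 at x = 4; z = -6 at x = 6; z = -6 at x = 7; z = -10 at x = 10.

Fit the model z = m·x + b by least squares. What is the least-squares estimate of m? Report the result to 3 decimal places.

The normal system MᵀM·[m, b]ᵀ = Mᵀz is [[211, 23]; [23, 7]]·[m, b]ᵀ = [-200, -22]ᵀ.
Eliminating b: 7·(row 1) − 23·(row 2) gives 948·m = 7·(-200) − 23·(-22) = -894, so m = -149/158.
Then b = ((-22) − 23·(-149/158))/7 = -7/158.

m = -0.943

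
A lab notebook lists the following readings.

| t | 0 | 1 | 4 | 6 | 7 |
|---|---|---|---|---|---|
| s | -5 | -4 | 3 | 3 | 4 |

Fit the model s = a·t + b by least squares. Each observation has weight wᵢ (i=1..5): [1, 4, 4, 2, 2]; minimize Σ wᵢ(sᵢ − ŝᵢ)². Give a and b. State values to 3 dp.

a = 1.413, b = -4.616

Sums needed: Σwᵢ·t·t = 238, Σwᵢ·t = 46, Σwᵢ·1 = 13.
Moment sums: Σwᵢ·t·s = 124, Σwᵢ·s = 5.
MᵀWM·[a, b]ᵀ = MᵀWs becomes [[238, 46]; [46, 13]]·[a, b]ᵀ = [124, 5]ᵀ.
Δ = 238·13 − 46² = 978.
a = (124·13 − 46·5)/978 = 691/489; b = (238·5 − 46·124)/978 = -2257/489.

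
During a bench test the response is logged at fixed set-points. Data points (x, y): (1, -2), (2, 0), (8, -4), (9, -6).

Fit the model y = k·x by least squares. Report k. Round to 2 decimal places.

k = -0.59

Sums needed: Σx·x = 150.
For Mᵀy: Σx·y = -88.
So MᵀM·[k]ᵀ = Mᵀy: [[150]]·[k]ᵀ = [-88]ᵀ.
k = (-88)/150 = -0.586667.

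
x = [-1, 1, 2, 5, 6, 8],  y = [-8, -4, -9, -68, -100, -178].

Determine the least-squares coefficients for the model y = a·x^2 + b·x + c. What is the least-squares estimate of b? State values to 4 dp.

b = 1.9957

The normal system AᵀA·[a, b, c]ᵀ = Aᵀy is [[6035, 861, 131]; [861, 131, 21]; [131, 21, 6]]·[a, b, c]ᵀ = [-16740, -2378, -367]ᵀ.
Row-reducing yields a = -1609/536, b = 123013/61640, c = -20116/7705.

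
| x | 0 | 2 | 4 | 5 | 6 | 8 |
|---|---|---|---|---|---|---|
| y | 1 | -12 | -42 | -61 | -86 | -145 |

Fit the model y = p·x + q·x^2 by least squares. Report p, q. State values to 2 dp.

p = -2.52, q = -1.95

AᵀA·[p, q]ᵀ = Aᵀy reads: 145·p + 925·q = -2173;  925·p + 6289·q = -14621.
Eliminating q: 6289·(row 1) − 925·(row 2) gives 56280·p = 6289·(-2173) − 925·(-14621) = -141572, so p = -35393/14070.
Then q = ((-14621) − 925·(-35393/14070))/6289 = -5501/2814.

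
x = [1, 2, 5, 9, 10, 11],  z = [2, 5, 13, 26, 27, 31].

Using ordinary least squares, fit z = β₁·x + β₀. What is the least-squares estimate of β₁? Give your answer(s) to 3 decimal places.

The normal system AᵀA·[β₁, β₀]ᵀ = Aᵀz is [[332, 38]; [38, 6]]·[β₁, β₀]ᵀ = [922, 104]ᵀ.
Eliminating β₀: 6·(row 1) − 38·(row 2) gives 548·β₁ = 6·922 − 38·104 = 1580, so β₁ = 395/137.
Then β₀ = (104 − 38·(395/137))/6 = -127/137.

β₁ = 2.883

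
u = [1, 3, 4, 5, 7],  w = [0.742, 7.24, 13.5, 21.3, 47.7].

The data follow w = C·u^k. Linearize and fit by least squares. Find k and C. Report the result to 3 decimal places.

Taking logs, ln w = k·ln u + ln C, so regress ln w on ln u.
Σln u = 6.0403, Σ(ln u)² = 9.5056, Σln w = 11.2075, Σln u·ln w = 18.2265.
Equations: 9.5056·k + 6.0403·ln C = 18.2265;  6.0403·k + 5·ln C = 11.2075.
Δ = 9.5056·5 − (6.0403)² = 11.0434; k = (18.2265·5 − 6.0403·11.2075)/11.0434 = 2.12220, ln C = (9.5056·11.2075 − 6.0403·18.2265)/11.0434 = -0.32221, so C = exp(-0.32221) = 0.72455.

k = 2.122, C = 0.725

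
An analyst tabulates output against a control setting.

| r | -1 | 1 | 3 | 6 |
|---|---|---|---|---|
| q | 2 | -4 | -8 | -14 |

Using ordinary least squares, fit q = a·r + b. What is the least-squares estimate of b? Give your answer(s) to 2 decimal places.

Entries of AᵀA: Σr·r = 47, Σr = 9, Σ1 = 4.
Moment sums: Σr·q = -114, Σq = -24.
Normal equations: [[47, 9]; [9, 4]]·[a, b]ᵀ = [-114, -24]ᵀ.
det = 47·4 − 9² = 107.
a = ((-114)·4 − 9·(-24))/107 = -240/107; b = (47·(-24) − 9·(-114))/107 = -102/107.

b = -0.95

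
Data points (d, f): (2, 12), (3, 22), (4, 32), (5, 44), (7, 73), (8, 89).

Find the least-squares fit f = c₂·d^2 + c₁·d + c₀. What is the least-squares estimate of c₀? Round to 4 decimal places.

c₀ = -2.0571

From the data, Σd^2·d^2 = 7475, Σd^2·d = 1079, Σd^2 = 167, Σd·d = 167, Σd = 29, Σ1 = 6.
And Σd^2·f = 11131, Σd·f = 1661, Σf = 272.
XᵀX·[c₂, c₁, c₀]ᵀ = Xᵀf becomes [[7475, 1079, 167]; [1079, 167, 29]; [167, 29, 6]]·[c₂, c₁, c₀]ᵀ = [11131, 1661, 272]ᵀ.
Row-reducing yields c₂ = 149/210, c₁ = 1201/210, c₀ = -72/35.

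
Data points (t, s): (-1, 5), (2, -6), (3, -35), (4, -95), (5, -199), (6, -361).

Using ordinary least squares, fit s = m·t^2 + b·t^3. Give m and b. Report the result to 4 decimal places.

m = 2.3406, b = -2.0616

MᵀM·[m, b]ᵀ = Mᵀs reads: 2275·m + 12199·b = -19825;  12199·m + 67171·b = -109929.
(Σt^2·t^2 = 2275, Σt^2·t^3 = 12199, Σt^3·t^3 = 67171, Σt^2·s = -19825, Σt^3·s = -109929.)
Eliminating b: 67171·(row 1) − 12199·(row 2) gives 3998424·m = 67171·(-19825) − 12199·(-109929) = 9358796, so m = 2339699/999606.
Then b = ((-109929) − 12199·(2339699/999606))/67171 = -2060825/999606.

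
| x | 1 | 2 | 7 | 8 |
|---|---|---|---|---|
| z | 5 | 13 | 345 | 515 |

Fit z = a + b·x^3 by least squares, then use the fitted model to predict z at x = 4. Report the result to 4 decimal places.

Sums needed: Σ1 = 4, Σx^3 = 864, Σx^3·x^3 = 379858.
Right-hand side: Σz = 878, Σx^3·z = 382124.
Normal equations: [[4, 864]; [864, 379858]]·[a, b]ᵀ = [878, 382124]ᵀ.
Eliminating b: 379858·(row 1) − 864·(row 2) gives 772936·a = 379858·878 − 864·382124 = 3360188, so a = 840047/193234.
Then b = (382124 − 864·(840047/193234))/379858 = 96238/96617.
At x = 4: ẑ = (840047/193234)·(1) + (96238/96617)·(64) = 13158511/193234.

ẑ = 68.0963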